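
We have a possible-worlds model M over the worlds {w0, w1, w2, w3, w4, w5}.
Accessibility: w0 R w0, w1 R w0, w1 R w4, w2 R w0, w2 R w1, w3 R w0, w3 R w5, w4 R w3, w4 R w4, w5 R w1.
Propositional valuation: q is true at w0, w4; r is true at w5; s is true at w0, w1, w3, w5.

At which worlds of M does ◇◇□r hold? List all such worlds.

Recall that □ψ holds at a world iff ψ holds at every accessible world, and ◇ψ holds iff ψ holds at some accessible world.
Let φ = ◇◇□r. Evaluate φ at each world:
  w0 (successors {w0}): φ is false.
  w1 (successors {w0, w4}): φ is false.
  w2 (successors {w0, w1}): φ is false.
  w3 (successors {w0, w5}): φ is false.
  w4 (successors {w3, w4}): φ is false.
  w5 (successors {w1}): φ is false.
For instance, at w2:
  At w2: ◇◇□r requires ◇□r at some successor in {w0, w1}.
    At w0: ◇□r is false.
    At w1: ◇□r is false.
  So ◇◇□r is false at w2.
Satisfying worlds: none.

none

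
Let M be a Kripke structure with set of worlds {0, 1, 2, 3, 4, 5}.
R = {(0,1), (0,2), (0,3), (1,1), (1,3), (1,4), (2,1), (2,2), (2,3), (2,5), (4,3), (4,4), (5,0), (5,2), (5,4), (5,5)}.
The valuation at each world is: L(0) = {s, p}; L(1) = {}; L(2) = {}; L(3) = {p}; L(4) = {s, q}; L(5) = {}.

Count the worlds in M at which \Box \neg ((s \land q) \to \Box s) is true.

1

Let φ = \Box \neg ((s \land q) \to \Box s). Evaluate φ at each world:
  0 (successors {1, 2, 3}): φ is false.
  1 (successors {1, 3, 4}): φ is false.
  2 (successors {1, 2, 3, 5}): φ is false.
  3 (successors ∅): φ is true.
  4 (successors {3, 4}): φ is false.
  5 (successors {0, 2, 4, 5}): φ is false.
For instance, at 1:
  At 1: \Box \neg ((s \land q) \to \Box s) requires \neg ((s \land q) \to \Box s) at every successor {1, 3, 4}.
    \neg ((s \land q) \to \Box s) fails at 1, so \Box \neg ((s \land q) \to \Box s) is false at 1.
      At 1: (s \land q) \to \Box s is true, so \neg ((s \land q) \to \Box s) is false.
Satisfying worlds: {3}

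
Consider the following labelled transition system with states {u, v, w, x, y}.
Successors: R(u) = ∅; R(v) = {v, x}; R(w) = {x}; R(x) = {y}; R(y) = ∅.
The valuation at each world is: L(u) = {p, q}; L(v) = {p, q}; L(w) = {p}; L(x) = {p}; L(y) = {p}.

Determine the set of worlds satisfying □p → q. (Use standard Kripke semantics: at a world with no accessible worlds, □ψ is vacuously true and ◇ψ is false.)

u, v

Recall that □ψ holds at a world iff ψ holds at every accessible world, and ◇ψ holds iff ψ holds at some accessible world.
Let φ = □p → q. Evaluate φ at each world:
  u (successors ∅): φ is true.
  v (successors {v, x}): φ is true.
  w (successors {x}): φ is false.
  x (successors {y}): φ is false.
  y (successors ∅): φ is false.
For instance, at v:
  At v: □p is true, q is true, so □p → q is true.
    At v: □p requires p at every successor {v, x}.
      At v: p is true.
      At x: p is true.
    So □p is true at v.
Satisfying worlds: {u, v}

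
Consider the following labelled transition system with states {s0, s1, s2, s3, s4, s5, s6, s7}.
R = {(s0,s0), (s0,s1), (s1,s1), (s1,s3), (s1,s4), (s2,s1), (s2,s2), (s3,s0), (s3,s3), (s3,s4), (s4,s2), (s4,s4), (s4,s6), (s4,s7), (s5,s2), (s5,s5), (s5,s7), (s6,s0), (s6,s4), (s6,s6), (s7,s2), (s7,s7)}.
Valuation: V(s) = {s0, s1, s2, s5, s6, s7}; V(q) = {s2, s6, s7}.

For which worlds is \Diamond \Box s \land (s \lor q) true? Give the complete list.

Let φ = \Diamond \Box s \land (s \lor q). Evaluate φ at each world:
  s0 (successors {s0, s1}): φ is true.
  s1 (successors {s1, s3, s4}): φ is false.
  s2 (successors {s1, s2}): φ is true.
  s3 (successors {s0, s3, s4}): φ is false.
  s4 (successors {s2, s4, s6, s7}): φ is false.
  s5 (successors {s2, s5, s7}): φ is true.
  s6 (successors {s0, s4, s6}): φ is true.
  s7 (successors {s2, s7}): φ is true.
For instance, at s6:
  At s6: \Diamond \Box s is true, s \lor q is true, so \Diamond \Box s \land (s \lor q) is true.
    At s6: \Diamond \Box s requires \Box s at some successor in {s0, s4, s6}.
      \Box s holds at s0, so \Diamond \Box s is true at s6.
Satisfying worlds: {s0, s2, s5, s6, s7}

s0, s2, s5, s6, s7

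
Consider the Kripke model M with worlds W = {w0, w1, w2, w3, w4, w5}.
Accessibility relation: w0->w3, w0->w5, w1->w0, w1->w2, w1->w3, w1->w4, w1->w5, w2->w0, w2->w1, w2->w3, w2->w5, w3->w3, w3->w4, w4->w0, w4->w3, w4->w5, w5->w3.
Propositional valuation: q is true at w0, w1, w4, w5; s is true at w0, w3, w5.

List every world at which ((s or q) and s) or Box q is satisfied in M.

w0, w3, w5

Let φ = ((s or q) and s) or Box q. Evaluate φ at each world:
  w0 (successors {w3, w5}): φ is true.
  w1 (successors {w0, w2, w3, w4, w5}): φ is false.
  w2 (successors {w0, w1, w3, w5}): φ is false.
  w3 (successors {w3, w4}): φ is true.
  w4 (successors {w0, w3, w5}): φ is false.
  w5 (successors {w3}): φ is true.
For instance, at w2:
  At w2: (s or q) and s is false, Box q is false, so ((s or q) and s) or Box q is false.
    At w2: Box q requires q at every successor {w0, w1, w3, w5}.
      q fails at w3, so Box q is false at w2.
Satisfying worlds: {w0, w3, w5}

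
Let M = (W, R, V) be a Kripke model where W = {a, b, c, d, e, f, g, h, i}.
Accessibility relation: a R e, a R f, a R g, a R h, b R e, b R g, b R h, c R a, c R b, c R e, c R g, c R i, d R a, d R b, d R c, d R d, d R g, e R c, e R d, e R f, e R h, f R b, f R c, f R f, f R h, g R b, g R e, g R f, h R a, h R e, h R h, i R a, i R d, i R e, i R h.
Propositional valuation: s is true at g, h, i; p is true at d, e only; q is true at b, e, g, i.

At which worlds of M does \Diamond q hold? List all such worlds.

a, b, c, d, f, g, h, i

Recall that \Diamond ψ holds at a world iff ψ holds at some accessible world.
Let φ = \Diamond q. Evaluate φ at each world:
  a (successors {e, f, g, h}): φ is true.
  b (successors {e, g, h}): φ is true.
  c (successors {a, b, e, g, i}): φ is true.
  d (successors {a, b, c, d, g}): φ is true.
  e (successors {c, d, f, h}): φ is false.
  f (successors {b, c, f, h}): φ is true.
  g (successors {b, e, f}): φ is true.
  h (successors {a, e, h}): φ is true.
  i (successors {a, d, e, h}): φ is true.
For instance, at i:
  At i: \Diamond q requires q at some successor in {a, d, e, h}.
    q holds at e, so \Diamond q is true at i.
Satisfying worlds: {a, b, c, d, f, g, h, i}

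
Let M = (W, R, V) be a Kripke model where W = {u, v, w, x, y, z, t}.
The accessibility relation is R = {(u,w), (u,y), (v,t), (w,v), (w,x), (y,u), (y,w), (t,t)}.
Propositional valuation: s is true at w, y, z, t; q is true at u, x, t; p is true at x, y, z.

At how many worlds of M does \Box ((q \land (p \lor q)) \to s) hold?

Let φ = \Box ((q \land (p \lor q)) \to s). Evaluate φ at each world:
  u (successors {w, y}): φ is true.
  v (successors {t}): φ is true.
  w (successors {v, x}): φ is false.
  x (successors ∅): φ is true.
  y (successors {u, w}): φ is false.
  z (successors ∅): φ is true.
  t (successors {t}): φ is true.
For instance, at u:
  At u: \Box ((q \land (p \lor q)) \to s) requires (q \land (p \lor q)) \to s at every successor {w, y}.
    At w: (q \land (p \lor q)) \to s is true.
    At y: (q \land (p \lor q)) \to s is true.
  So \Box ((q \land (p \lor q)) \to s) is true at u.
Satisfying worlds: {u, v, x, z, t}

5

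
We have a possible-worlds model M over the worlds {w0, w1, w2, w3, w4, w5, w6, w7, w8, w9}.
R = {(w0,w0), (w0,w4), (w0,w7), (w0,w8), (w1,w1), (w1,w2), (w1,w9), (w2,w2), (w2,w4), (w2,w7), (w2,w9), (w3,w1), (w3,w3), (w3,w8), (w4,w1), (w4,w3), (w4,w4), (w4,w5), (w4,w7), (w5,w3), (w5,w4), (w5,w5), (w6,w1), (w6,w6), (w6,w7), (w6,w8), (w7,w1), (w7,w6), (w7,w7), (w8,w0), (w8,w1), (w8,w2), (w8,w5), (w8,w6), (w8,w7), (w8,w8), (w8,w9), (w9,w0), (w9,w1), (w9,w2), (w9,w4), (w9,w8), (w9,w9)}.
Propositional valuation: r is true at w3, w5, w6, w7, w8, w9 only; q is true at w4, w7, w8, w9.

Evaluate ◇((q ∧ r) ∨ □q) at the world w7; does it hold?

At w7: ◇((q ∧ r) ∨ □q) requires (q ∧ r) ∨ □q at some successor in {w1, w6, w7}.
  (q ∧ r) ∨ □q holds at w7, so ◇((q ∧ r) ∨ □q) is true at w7.
    At w7: q ∧ r is true, □q is false, so (q ∧ r) ∨ □q is true.
      At w7: □q requires q at every successor {w1, w6, w7}.
        q fails at w1, so □q is false at w7.

Yes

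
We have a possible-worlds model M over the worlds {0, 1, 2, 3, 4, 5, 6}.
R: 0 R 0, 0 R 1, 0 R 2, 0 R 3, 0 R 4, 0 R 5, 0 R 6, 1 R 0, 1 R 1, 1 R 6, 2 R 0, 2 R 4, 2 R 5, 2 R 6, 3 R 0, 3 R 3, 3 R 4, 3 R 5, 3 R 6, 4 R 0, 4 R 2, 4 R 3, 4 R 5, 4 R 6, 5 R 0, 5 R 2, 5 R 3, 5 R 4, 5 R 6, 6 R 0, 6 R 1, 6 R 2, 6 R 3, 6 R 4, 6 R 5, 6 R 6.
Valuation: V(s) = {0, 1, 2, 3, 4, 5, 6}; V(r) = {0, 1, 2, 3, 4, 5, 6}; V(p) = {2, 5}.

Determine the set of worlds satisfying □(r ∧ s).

0, 1, 2, 3, 4, 5, 6

Recall that □ψ holds at a world iff ψ holds at every accessible world, and ◇ψ holds iff ψ holds at some accessible world.
Let φ = □(r ∧ s). Evaluate φ at each world:
  0 (successors {0, 1, 2, 3, 4, 5, 6}): φ is true.
  1 (successors {0, 1, 6}): φ is true.
  2 (successors {0, 4, 5, 6}): φ is true.
  3 (successors {0, 3, 4, 5, 6}): φ is true.
  4 (successors {0, 2, 3, 5, 6}): φ is true.
  5 (successors {0, 2, 3, 4, 6}): φ is true.
  6 (successors {0, 1, 2, 3, 4, 5, 6}): φ is true.
For instance, at 0:
  At 0: □(r ∧ s) requires r ∧ s at every successor {0, 1, 2, 3, 4, 5, 6}.
    At 0: r ∧ s is true.
    At 1: r ∧ s is true.
    At 2: r ∧ s is true.
    At 3: r ∧ s is true.
    At 4: r ∧ s is true.
    At 5: r ∧ s is true.
    At 6: r ∧ s is true.
  So □(r ∧ s) is true at 0.
Satisfying worlds: {0, 1, 2, 3, 4, 5, 6}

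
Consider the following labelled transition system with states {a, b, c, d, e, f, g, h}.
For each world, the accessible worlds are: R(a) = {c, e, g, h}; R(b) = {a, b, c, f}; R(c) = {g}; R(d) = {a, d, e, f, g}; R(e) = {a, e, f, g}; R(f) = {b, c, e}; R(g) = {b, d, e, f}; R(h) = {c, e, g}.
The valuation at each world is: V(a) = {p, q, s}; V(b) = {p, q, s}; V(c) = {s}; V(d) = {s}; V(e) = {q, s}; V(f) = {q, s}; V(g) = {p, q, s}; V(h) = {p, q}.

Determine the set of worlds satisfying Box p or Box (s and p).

c

Recall that Box ψ holds at a world iff ψ holds at every accessible world, and Dia ψ holds iff ψ holds at some accessible world.
Let φ = Box p or Box (s and p). Evaluate φ at each world:
  a (successors {c, e, g, h}): φ is false.
  b (successors {a, b, c, f}): φ is false.
  c (successors {g}): φ is true.
  d (successors {a, d, e, f, g}): φ is false.
  e (successors {a, e, f, g}): φ is false.
  f (successors {b, c, e}): φ is false.
  g (successors {b, d, e, f}): φ is false.
  h (successors {c, e, g}): φ is false.
For instance, at e:
  At e: Box p is false, Box (s and p) is false, so Box p or Box (s and p) is false.
    At e: Box p requires p at every successor {a, e, f, g}.
      p fails at e, so Box p is false at e.
    At e: Box (s and p) requires s and p at every successor {a, e, f, g}.
      s and p fails at e, so Box (s and p) is false at e.
Satisfying worlds: {c}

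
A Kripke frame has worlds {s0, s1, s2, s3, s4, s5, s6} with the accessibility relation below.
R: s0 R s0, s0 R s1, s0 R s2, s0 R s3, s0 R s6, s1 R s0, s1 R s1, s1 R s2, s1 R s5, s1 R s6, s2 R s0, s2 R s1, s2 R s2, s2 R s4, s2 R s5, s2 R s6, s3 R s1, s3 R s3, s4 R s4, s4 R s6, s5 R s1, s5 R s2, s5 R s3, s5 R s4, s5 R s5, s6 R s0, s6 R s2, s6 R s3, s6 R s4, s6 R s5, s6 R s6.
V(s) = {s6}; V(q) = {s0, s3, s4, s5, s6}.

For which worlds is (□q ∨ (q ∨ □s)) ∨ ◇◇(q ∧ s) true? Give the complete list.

s0, s1, s2, s3, s4, s5, s6

Let φ = (□q ∨ (q ∨ □s)) ∨ ◇◇(q ∧ s). Evaluate φ at each world:
  s0 (successors {s0, s1, s2, s3, s6}): φ is true.
  s1 (successors {s0, s1, s2, s5, s6}): φ is true.
  s2 (successors {s0, s1, s2, s4, s5, s6}): φ is true.
  s3 (successors {s1, s3}): φ is true.
  s4 (successors {s4, s6}): φ is true.
  s5 (successors {s1, s2, s3, s4, s5}): φ is true.
  s6 (successors {s0, s2, s3, s4, s5, s6}): φ is true.
For instance, at s0:
  At s0: □q ∨ (q ∨ □s) is true, ◇◇(q ∧ s) is true, so (□q ∨ (q ∨ □s)) ∨ ◇◇(q ∧ s) is true.
    At s0: □q is false, q ∨ □s is true, so □q ∨ (q ∨ □s) is true.
      At s0: □q requires q at every successor {s0, s1, s2, s3, s6}.
        q fails at s1, so □q is false at s0.
      At s0: q is true, □s is false, so q ∨ □s is true.
    At s0: ◇◇(q ∧ s) requires ◇(q ∧ s) at some successor in {s0, s1, s2, s3, s6}.
      ◇(q ∧ s) holds at s0, so ◇◇(q ∧ s) is true at s0.
Satisfying worlds: {s0, s1, s2, s3, s4, s5, s6}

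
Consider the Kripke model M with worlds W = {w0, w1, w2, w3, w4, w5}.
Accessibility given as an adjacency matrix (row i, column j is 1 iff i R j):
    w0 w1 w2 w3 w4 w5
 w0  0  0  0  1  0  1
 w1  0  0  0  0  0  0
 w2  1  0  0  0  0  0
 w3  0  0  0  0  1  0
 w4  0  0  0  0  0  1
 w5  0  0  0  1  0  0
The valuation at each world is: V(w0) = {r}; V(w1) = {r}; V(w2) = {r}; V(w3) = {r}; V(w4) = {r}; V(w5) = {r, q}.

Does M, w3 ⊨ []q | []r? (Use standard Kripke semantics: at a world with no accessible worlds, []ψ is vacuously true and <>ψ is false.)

Yes

At w3: []q is false, []r is true, so []q | []r is true.
  At w3: []q requires q at every successor {w4}.
    q fails at w4, so []q is false at w3.
  At w3: []r requires r at every successor {w4}.
    At w4: r is true.
  So []r is true at w3.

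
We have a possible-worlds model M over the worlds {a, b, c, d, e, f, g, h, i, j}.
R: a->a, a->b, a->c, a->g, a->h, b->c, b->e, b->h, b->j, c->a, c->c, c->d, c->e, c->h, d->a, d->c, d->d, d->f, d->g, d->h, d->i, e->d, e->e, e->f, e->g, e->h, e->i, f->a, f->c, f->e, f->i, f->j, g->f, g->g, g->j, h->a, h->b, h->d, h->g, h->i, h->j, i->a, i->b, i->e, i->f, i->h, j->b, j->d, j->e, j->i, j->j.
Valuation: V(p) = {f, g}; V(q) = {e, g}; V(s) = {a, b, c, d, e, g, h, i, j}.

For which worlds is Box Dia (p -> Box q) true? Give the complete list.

a, b, c, d, e, f, g, h, i, j

Let φ = Box Dia (p -> Box q). Evaluate φ at each world:
  a (successors {a, b, c, g, h}): φ is true.
  b (successors {c, e, h, j}): φ is true.
  c (successors {a, c, d, e, h}): φ is true.
  d (successors {a, c, d, f, g, h, i}): φ is true.
  e (successors {d, e, f, g, h, i}): φ is true.
  f (successors {a, c, e, i, j}): φ is true.
  g (successors {f, g, j}): φ is true.
  h (successors {a, b, d, g, i, j}): φ is true.
  i (successors {a, b, e, f, h}): φ is true.
  j (successors {b, d, e, i, j}): φ is true.
For instance, at h:
  At h: Box Dia (p -> Box q) requires Dia (p -> Box q) at every successor {a, b, d, g, i, j}.
    At a: Dia (p -> Box q) is true.
    At b: Dia (p -> Box q) is true.
    At d: Dia (p -> Box q) is true.
    At g: Dia (p -> Box q) is true.
    At i: Dia (p -> Box q) is true.
    At j: Dia (p -> Box q) is true.
  So Box Dia (p -> Box q) is true at h.
Satisfying worlds: {a, b, c, d, e, f, g, h, i, j}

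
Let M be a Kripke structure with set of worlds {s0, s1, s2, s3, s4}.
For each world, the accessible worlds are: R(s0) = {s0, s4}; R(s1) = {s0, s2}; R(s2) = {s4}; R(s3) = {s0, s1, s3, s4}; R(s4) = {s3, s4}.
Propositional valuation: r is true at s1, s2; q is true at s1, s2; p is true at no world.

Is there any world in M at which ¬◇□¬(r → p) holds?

Let φ = ¬◇□¬(r → p). Evaluate φ at each world:
  s0 (successors {s0, s4}): φ is true.
  s1 (successors {s0, s2}): φ is true.
  s2 (successors {s4}): φ is true.
  s3 (successors {s0, s1, s3, s4}): φ is true.
  s4 (successors {s3, s4}): φ is true.
Detail at s0 (witness):
  At s0: ◇□¬(r → p) is false, so ¬◇□¬(r → p) is true.
    At s0: ◇□¬(r → p) requires □¬(r → p) at some successor in {s0, s4}.
      At s0: □¬(r → p) is false.
      At s4: □¬(r → p) is false.
    So ◇□¬(r → p) is false at s0.

Yes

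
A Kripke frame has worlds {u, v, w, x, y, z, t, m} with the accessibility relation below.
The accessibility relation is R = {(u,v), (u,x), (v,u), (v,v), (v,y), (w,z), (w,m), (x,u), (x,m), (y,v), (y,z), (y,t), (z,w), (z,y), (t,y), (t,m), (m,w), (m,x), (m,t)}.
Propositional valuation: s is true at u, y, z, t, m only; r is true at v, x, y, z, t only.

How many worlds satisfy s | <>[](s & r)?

5

Let φ = s | <>[](s & r). Evaluate φ at each world:
  u (successors {v, x}): φ is true.
  v (successors {u, v, y}): φ is false.
  w (successors {z, m}): φ is false.
  x (successors {u, m}): φ is false.
  y (successors {v, z, t}): φ is true.
  z (successors {w, y}): φ is true.
  t (successors {y, m}): φ is true.
  m (successors {w, x, t}): φ is true.
For instance, at t:
  At t: s is true, <>[](s & r) is false, so s | <>[](s & r) is true.
    At t: <>[](s & r) requires [](s & r) at some successor in {y, m}.
      At y: [](s & r) is false.
      At m: [](s & r) is false.
    So <>[](s & r) is false at t.
Satisfying worlds: {u, y, z, t, m}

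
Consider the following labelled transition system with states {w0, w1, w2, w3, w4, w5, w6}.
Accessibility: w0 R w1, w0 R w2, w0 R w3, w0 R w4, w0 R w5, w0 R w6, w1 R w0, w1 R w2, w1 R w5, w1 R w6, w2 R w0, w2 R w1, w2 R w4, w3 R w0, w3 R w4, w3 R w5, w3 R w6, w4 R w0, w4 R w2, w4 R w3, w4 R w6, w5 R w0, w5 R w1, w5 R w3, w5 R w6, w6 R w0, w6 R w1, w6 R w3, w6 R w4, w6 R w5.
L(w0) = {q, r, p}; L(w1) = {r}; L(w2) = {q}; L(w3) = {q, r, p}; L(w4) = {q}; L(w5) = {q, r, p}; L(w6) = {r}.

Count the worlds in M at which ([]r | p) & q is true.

Let φ = ([]r | p) & q. Evaluate φ at each world:
  w0 (successors {w1, w2, w3, w4, w5, w6}): φ is true.
  w1 (successors {w0, w2, w5, w6}): φ is false.
  w2 (successors {w0, w1, w4}): φ is false.
  w3 (successors {w0, w4, w5, w6}): φ is true.
  w4 (successors {w0, w2, w3, w6}): φ is false.
  w5 (successors {w0, w1, w3, w6}): φ is true.
  w6 (successors {w0, w1, w3, w4, w5}): φ is false.
For instance, at w0:
  At w0: []r | p is true, q is true, so ([]r | p) & q is true.
    At w0: []r is false, p is true, so []r | p is true.
      At w0: []r requires r at every successor {w1, w2, w3, w4, w5, w6}.
        r fails at w2, so []r is false at w0.
Satisfying worlds: {w0, w3, w5}

3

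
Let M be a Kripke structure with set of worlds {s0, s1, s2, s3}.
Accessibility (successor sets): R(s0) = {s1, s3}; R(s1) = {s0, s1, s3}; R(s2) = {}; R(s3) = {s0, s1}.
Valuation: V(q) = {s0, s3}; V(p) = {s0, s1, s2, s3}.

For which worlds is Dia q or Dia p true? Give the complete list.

s0, s1, s3

Let φ = Dia q or Dia p. Evaluate φ at each world:
  s0 (successors {s1, s3}): φ is true.
  s1 (successors {s0, s1, s3}): φ is true.
  s2 (successors ∅): φ is false.
  s3 (successors {s0, s1}): φ is true.
For instance, at s1:
  At s1: Dia q is true, Dia p is true, so Dia q or Dia p is true.
    At s1: Dia q requires q at some successor in {s0, s1, s3}.
      q holds at s0, so Dia q is true at s1.
    At s1: Dia p requires p at some successor in {s0, s1, s3}.
      p holds at s0, so Dia p is true at s1.
Satisfying worlds: {s0, s1, s3}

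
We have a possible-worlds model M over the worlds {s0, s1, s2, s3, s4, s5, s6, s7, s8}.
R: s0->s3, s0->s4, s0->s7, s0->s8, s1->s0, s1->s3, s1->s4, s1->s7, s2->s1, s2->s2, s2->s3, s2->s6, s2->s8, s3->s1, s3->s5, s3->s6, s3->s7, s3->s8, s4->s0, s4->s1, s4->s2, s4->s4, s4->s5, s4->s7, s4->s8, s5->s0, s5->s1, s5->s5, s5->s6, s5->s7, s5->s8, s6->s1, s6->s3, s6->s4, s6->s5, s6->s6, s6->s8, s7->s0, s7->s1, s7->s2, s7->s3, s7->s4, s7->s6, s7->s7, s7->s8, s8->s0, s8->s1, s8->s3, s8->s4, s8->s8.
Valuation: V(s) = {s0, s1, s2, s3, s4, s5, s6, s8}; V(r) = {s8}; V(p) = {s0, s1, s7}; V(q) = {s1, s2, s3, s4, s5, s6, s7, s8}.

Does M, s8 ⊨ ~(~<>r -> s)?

At s8: ~<>r -> s is true, so ~(~<>r -> s) is false.
  At s8: ~<>r is false, s is true, so ~<>r -> s is true.
    At s8: <>r is true, so ~<>r is false.
      At s8: <>r requires r at some successor in {s0, s1, s3, s4, s8}.
        r holds at s8, so <>r is true at s8.

No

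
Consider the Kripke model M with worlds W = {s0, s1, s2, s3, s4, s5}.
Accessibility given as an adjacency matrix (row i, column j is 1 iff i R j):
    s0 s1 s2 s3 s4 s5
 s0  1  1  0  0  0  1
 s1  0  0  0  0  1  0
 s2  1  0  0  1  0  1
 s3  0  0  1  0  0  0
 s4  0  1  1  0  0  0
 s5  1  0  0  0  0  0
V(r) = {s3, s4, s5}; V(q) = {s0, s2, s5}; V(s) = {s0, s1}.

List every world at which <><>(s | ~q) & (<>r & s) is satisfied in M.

Recall that <>ψ holds at a world iff ψ holds at some accessible world.
Let φ = <><>(s | ~q) & (<>r & s). Evaluate φ at each world:
  s0 (successors {s0, s1, s5}): φ is true.
  s1 (successors {s4}): φ is true.
  s2 (successors {s0, s3, s5}): φ is false.
  s3 (successors {s2}): φ is false.
  s4 (successors {s1, s2}): φ is false.
  s5 (successors {s0}): φ is false.
For instance, at s4:
  At s4: <><>(s | ~q) is true, <>r & s is false, so <><>(s | ~q) & (<>r & s) is false.
    At s4: <><>(s | ~q) requires <>(s | ~q) at some successor in {s1, s2}.
      <>(s | ~q) holds at s1, so <><>(s | ~q) is true at s4.
    At s4: <>r is false, s is false, so <>r & s is false.
      At s4: <>r requires r at some successor in {s1, s2}.
        At s1: r is false.
        At s2: r is false.
      So <>r is false at s4.
Satisfying worlds: {s0, s1}

s0, s1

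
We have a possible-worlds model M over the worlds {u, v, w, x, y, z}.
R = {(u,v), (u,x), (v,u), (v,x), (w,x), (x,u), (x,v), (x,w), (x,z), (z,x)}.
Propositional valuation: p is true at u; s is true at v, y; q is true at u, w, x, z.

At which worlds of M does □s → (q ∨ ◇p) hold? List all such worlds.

Let φ = □s → (q ∨ ◇p). Evaluate φ at each world:
  u (successors {v, x}): φ is true.
  v (successors {u, x}): φ is true.
  w (successors {x}): φ is true.
  x (successors {u, v, w, z}): φ is true.
  y (successors ∅): φ is false.
  z (successors {x}): φ is true.
For instance, at x:
  At x: □s is false, q ∨ ◇p is true, so □s → (q ∨ ◇p) is true.
    At x: □s requires s at every successor {u, v, w, z}.
      s fails at u, so □s is false at x.
    At x: q is true, ◇p is true, so q ∨ ◇p is true.
      At x: ◇p requires p at some successor in {u, v, w, z}.
        p holds at u, so ◇p is true at x.
Satisfying worlds: {u, v, w, x, z}

u, v, w, x, z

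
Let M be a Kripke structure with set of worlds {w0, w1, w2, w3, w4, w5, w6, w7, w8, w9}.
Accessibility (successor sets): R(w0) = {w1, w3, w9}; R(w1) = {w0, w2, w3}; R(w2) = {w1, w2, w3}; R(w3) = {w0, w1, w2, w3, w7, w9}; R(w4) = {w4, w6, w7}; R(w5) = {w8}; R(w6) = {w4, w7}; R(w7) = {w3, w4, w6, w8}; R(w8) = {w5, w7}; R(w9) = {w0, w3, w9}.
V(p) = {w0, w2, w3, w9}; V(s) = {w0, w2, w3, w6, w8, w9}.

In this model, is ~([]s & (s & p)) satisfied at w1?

At w1: []s & (s & p) is false, so ~([]s & (s & p)) is true.
  At w1: []s is true, s & p is false, so []s & (s & p) is false.
    At w1: []s requires s at every successor {w0, w2, w3}.
      At w0: s is true.
      At w2: s is true.
      At w3: s is true.
    So []s is true at w1.

Yes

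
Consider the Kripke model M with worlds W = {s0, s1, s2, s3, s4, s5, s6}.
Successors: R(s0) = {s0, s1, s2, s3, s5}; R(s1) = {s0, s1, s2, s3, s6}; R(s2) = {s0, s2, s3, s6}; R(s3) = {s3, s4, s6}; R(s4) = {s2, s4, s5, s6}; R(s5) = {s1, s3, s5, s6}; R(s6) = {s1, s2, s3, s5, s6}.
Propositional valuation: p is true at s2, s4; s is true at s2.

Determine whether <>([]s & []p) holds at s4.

No

At s4: <>([]s & []p) requires []s & []p at some successor in {s2, s4, s5, s6}.
  At s2: []s & []p is false.
  At s4: []s & []p is false.
  At s5: []s & []p is false.
  At s6: []s & []p is false.
So <>([]s & []p) is false at s4.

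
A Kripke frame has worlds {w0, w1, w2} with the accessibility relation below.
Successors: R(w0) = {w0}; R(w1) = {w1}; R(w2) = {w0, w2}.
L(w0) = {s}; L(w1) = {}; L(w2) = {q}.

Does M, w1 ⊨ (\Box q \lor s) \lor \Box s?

At w1: \Box q \lor s is false, \Box s is false, so (\Box q \lor s) \lor \Box s is false.
  At w1: \Box q is false, s is false, so \Box q \lor s is false.
    At w1: \Box q requires q at every successor {w1}.
      q fails at w1, so \Box q is false at w1.
  At w1: \Box s requires s at every successor {w1}.
    s fails at w1, so \Box s is false at w1.

No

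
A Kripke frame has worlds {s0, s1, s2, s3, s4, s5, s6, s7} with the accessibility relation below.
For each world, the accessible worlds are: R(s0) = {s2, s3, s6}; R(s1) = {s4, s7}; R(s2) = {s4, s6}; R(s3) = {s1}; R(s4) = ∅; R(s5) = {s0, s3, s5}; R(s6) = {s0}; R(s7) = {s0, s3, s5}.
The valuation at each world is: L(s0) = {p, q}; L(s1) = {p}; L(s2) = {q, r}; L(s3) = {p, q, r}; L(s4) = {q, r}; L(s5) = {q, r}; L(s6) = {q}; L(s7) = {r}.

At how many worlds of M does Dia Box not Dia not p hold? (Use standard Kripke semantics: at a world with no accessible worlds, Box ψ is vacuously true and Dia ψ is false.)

3

Let φ = Dia Box not Dia not p. Evaluate φ at each world:
  s0 (successors {s2, s3, s6}): φ is true.
  s1 (successors {s4, s7}): φ is true.
  s2 (successors {s4, s6}): φ is true.
  s3 (successors {s1}): φ is false.
  s4 (successors ∅): φ is false.
  s5 (successors {s0, s3, s5}): φ is false.
  s6 (successors {s0}): φ is false.
  s7 (successors {s0, s3, s5}): φ is false.
For instance, at s6:
  At s6: Dia Box not Dia not p requires Box not Dia not p at some successor in {s0}.
    At s0: Box not Dia not p is false.
  So Dia Box not Dia not p is false at s6.
Satisfying worlds: {s0, s1, s2}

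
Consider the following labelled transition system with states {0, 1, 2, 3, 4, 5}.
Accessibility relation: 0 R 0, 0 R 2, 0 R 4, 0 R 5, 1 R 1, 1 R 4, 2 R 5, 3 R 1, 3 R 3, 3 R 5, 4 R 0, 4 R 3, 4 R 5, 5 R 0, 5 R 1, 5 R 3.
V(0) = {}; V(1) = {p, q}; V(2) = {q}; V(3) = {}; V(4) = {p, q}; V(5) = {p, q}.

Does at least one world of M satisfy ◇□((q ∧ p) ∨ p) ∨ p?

Let φ = ◇□((q ∧ p) ∨ p) ∨ p. Evaluate φ at each world:
  0 (successors {0, 2, 4, 5}): φ is true.
  1 (successors {1, 4}): φ is true.
  2 (successors {5}): φ is false.
  3 (successors {1, 3, 5}): φ is true.
  4 (successors {0, 3, 5}): φ is true.
  5 (successors {0, 1, 3}): φ is true.
Detail at 0 (witness):
  At 0: ◇□((q ∧ p) ∨ p) is true, p is false, so ◇□((q ∧ p) ∨ p) ∨ p is true.
    At 0: ◇□((q ∧ p) ∨ p) requires □((q ∧ p) ∨ p) at some successor in {0, 2, 4, 5}.
      □((q ∧ p) ∨ p) holds at 2, so ◇□((q ∧ p) ∨ p) is true at 0.

Yes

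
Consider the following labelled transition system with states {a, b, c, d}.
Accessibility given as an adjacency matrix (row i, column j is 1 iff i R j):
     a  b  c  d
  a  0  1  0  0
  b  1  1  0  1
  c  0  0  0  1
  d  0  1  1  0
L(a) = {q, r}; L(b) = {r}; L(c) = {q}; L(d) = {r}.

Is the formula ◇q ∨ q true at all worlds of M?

Recall that ◇ψ holds at a world iff ψ holds at some accessible world.
Let φ = ◇q ∨ q. Evaluate φ at each world:
  a (successors {b}): φ is true.
  b (successors {a, b, d}): φ is true.
  c (successors {d}): φ is true.
  d (successors {b, c}): φ is true.
For instance, at c:
  At c: ◇q is false, q is true, so ◇q ∨ q is true.
    At c: ◇q requires q at some successor in {d}.
      At d: q is false.
    So ◇q is false at c.

Yes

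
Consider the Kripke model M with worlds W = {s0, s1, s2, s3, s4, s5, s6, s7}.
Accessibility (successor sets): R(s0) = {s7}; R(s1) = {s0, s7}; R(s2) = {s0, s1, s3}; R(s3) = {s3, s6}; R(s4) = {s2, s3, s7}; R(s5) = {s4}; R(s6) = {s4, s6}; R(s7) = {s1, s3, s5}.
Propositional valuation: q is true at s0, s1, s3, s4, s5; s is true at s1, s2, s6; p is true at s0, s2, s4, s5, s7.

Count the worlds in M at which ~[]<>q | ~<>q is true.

Recall that []ψ holds at a world iff ψ holds at every accessible world, and <>ψ holds iff ψ holds at some accessible world.
Let φ = ~[]<>q | ~<>q. Evaluate φ at each world:
  s0 (successors {s7}): φ is true.
  s1 (successors {s0, s7}): φ is true.
  s2 (successors {s0, s1, s3}): φ is true.
  s3 (successors {s3, s6}): φ is false.
  s4 (successors {s2, s3, s7}): φ is false.
  s5 (successors {s4}): φ is false.
  s6 (successors {s4, s6}): φ is false.
  s7 (successors {s1, s3, s5}): φ is false.
For instance, at s1:
  At s1: ~[]<>q is true, ~<>q is false, so ~[]<>q | ~<>q is true.
    At s1: []<>q is false, so ~[]<>q is true.
      At s1: []<>q requires <>q at every successor {s0, s7}.
        <>q fails at s0, so []<>q is false at s1.
    At s1: <>q is true, so ~<>q is false.
      At s1: <>q requires q at some successor in {s0, s7}.
        q holds at s0, so <>q is true at s1.
Satisfying worlds: {s0, s1, s2}

3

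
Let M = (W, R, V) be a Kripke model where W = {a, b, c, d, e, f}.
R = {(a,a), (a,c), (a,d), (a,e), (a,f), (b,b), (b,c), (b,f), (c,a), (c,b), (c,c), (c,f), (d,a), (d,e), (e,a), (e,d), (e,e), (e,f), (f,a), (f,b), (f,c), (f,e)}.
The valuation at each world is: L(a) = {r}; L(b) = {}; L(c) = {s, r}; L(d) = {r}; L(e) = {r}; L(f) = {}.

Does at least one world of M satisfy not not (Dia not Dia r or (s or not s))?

Yes

Let φ = not not (Dia not Dia r or (s or not s)). Evaluate φ at each world:
  a (successors {a, c, d, e, f}): φ is true.
  b (successors {b, c, f}): φ is true.
  c (successors {a, b, c, f}): φ is true.
  d (successors {a, e}): φ is true.
  e (successors {a, d, e, f}): φ is true.
  f (successors {a, b, c, e}): φ is true.
Detail at a (witness):
  At a: not (Dia not Dia r or (s or not s)) is false, so not not (Dia not Dia r or (s or not s)) is true.
    At a: Dia not Dia r or (s or not s) is true, so not (Dia not Dia r or (s or not s)) is false.
      At a: Dia not Dia r is false, s or not s is true, so Dia not Dia r or (s or not s) is true.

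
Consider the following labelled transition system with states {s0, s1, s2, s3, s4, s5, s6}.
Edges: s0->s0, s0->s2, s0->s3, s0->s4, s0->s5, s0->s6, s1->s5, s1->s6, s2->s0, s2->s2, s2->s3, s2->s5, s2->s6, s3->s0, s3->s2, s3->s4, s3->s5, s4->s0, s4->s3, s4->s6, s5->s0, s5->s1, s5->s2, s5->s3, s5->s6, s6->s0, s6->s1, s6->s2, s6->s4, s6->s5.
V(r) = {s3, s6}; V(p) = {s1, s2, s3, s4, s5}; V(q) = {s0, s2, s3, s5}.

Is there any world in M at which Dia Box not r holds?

Yes

Let φ = Dia Box not r. Evaluate φ at each world:
  s0 (successors {s0, s2, s3, s4, s5, s6}): φ is true.
  s1 (successors {s5, s6}): φ is true.
  s2 (successors {s0, s2, s3, s5, s6}): φ is true.
  s3 (successors {s0, s2, s4, s5}): φ is false.
  s4 (successors {s0, s3, s6}): φ is true.
  s5 (successors {s0, s1, s2, s3, s6}): φ is true.
  s6 (successors {s0, s1, s2, s4, s5}): φ is false.
Detail at s0 (witness):
  At s0: Dia Box not r requires Box not r at some successor in {s0, s2, s3, s4, s5, s6}.
    Box not r holds at s3, so Dia Box not r is true at s0.
      At s3: Box not r requires not r at every successor {s0, s2, s4, s5}.
        At s0: not r is true.
        At s2: not r is true.
        At s4: not r is true.
        At s5: not r is true.
      So Box not r is true at s3.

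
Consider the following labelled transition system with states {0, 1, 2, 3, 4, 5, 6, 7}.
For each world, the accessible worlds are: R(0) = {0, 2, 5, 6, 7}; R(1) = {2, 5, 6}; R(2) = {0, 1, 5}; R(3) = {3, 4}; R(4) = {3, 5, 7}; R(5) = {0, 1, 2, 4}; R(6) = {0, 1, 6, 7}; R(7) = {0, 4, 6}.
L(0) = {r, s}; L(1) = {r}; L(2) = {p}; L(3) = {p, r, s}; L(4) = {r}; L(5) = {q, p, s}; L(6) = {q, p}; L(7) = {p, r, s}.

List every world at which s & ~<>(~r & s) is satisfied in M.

3, 5, 7

Let φ = s & ~<>(~r & s). Evaluate φ at each world:
  0 (successors {0, 2, 5, 6, 7}): φ is false.
  1 (successors {2, 5, 6}): φ is false.
  2 (successors {0, 1, 5}): φ is false.
  3 (successors {3, 4}): φ is true.
  4 (successors {3, 5, 7}): φ is false.
  5 (successors {0, 1, 2, 4}): φ is true.
  6 (successors {0, 1, 6, 7}): φ is false.
  7 (successors {0, 4, 6}): φ is true.
For instance, at 4:
  At 4: s is false, ~<>(~r & s) is false, so s & ~<>(~r & s) is false.
    At 4: <>(~r & s) is true, so ~<>(~r & s) is false.
      At 4: <>(~r & s) requires ~r & s at some successor in {3, 5, 7}.
        ~r & s holds at 5, so <>(~r & s) is true at 4.
Satisfying worlds: {3, 5, 7}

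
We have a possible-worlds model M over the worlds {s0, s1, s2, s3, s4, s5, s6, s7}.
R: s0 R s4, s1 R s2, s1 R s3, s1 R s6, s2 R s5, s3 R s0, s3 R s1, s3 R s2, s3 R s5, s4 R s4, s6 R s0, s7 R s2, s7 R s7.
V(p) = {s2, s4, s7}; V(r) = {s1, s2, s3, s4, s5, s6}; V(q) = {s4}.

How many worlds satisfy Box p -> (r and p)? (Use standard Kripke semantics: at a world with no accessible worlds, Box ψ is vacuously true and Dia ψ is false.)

Recall that Box ψ holds at a world iff ψ holds at every accessible world, and Dia ψ holds iff ψ holds at some accessible world.
Let φ = Box p -> (r and p). Evaluate φ at each world:
  s0 (successors {s4}): φ is false.
  s1 (successors {s2, s3, s6}): φ is true.
  s2 (successors {s5}): φ is true.
  s3 (successors {s0, s1, s2, s5}): φ is true.
  s4 (successors {s4}): φ is true.
  s5 (successors ∅): φ is false.
  s6 (successors {s0}): φ is true.
  s7 (successors {s2, s7}): φ is false.
For instance, at s4:
  At s4: Box p is true, r and p is true, so Box p -> (r and p) is true.
    At s4: Box p requires p at every successor {s4}.
      At s4: p is true.
    So Box p is true at s4.
Satisfying worlds: {s1, s2, s3, s4, s6}

5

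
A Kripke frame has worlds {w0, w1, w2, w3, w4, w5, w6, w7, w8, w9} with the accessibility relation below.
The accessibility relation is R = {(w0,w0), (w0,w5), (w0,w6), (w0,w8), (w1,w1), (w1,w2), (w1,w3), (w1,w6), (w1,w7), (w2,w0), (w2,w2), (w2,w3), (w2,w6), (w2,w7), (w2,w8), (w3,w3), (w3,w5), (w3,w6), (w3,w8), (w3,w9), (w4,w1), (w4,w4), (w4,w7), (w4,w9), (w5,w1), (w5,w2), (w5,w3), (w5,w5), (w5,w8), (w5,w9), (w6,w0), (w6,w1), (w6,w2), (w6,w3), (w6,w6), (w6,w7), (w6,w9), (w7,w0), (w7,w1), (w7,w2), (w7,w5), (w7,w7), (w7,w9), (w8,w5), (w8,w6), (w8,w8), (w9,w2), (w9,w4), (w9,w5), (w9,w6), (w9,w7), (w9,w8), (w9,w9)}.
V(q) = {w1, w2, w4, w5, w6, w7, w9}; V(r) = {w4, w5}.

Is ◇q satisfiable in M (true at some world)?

Yes

Let φ = ◇q. Evaluate φ at each world:
  w0 (successors {w0, w5, w6, w8}): φ is true.
  w1 (successors {w1, w2, w3, w6, w7}): φ is true.
  w2 (successors {w0, w2, w3, w6, w7, w8}): φ is true.
  w3 (successors {w3, w5, w6, w8, w9}): φ is true.
  w4 (successors {w1, w4, w7, w9}): φ is true.
  w5 (successors {w1, w2, w3, w5, w8, w9}): φ is true.
  w6 (successors {w0, w1, w2, w3, w6, w7, w9}): φ is true.
  w7 (successors {w0, w1, w2, w5, w7, w9}): φ is true.
  w8 (successors {w5, w6, w8}): φ is true.
  w9 (successors {w2, w4, w5, w6, w7, w8, w9}): φ is true.
Detail at w0 (witness):
  At w0: ◇q requires q at some successor in {w0, w5, w6, w8}.
    q holds at w5, so ◇q is true at w0.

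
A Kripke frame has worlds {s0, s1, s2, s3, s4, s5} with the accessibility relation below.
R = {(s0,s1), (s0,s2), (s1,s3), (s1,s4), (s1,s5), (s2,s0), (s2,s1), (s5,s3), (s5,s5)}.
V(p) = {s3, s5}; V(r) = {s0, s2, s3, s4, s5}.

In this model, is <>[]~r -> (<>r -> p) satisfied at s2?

At s2: <>[]~r is false, <>r -> p is false, so <>[]~r -> (<>r -> p) is true.
  At s2: <>[]~r requires []~r at some successor in {s0, s1}.
    At s0: []~r is false.
    At s1: []~r is false.
  So <>[]~r is false at s2.
  At s2: <>r is true, p is false, so <>r -> p is false.
    At s2: <>r requires r at some successor in {s0, s1}.
      r holds at s0, so <>r is true at s2.

Yes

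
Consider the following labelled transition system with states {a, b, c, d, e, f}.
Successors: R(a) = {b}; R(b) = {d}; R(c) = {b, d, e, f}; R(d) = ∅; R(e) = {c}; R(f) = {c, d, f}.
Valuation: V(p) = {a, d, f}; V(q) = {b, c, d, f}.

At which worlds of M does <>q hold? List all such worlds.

Let φ = <>q. Evaluate φ at each world:
  a (successors {b}): φ is true.
  b (successors {d}): φ is true.
  c (successors {b, d, e, f}): φ is true.
  d (successors ∅): φ is false.
  e (successors {c}): φ is true.
  f (successors {c, d, f}): φ is true.
For instance, at f:
  At f: <>q requires q at some successor in {c, d, f}.
    q holds at c, so <>q is true at f.
Satisfying worlds: {a, b, c, e, f}

a, b, c, e, f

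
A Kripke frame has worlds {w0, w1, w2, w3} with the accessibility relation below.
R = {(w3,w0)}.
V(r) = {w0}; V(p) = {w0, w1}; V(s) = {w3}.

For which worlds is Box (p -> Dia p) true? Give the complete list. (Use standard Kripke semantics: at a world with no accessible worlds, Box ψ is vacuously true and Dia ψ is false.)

w0, w1, w2

Recall that Box ψ holds at a world iff ψ holds at every accessible world, and Dia ψ holds iff ψ holds at some accessible world.
Let φ = Box (p -> Dia p). Evaluate φ at each world:
  w0 (successors ∅): φ is true.
  w1 (successors ∅): φ is true.
  w2 (successors ∅): φ is true.
  w3 (successors {w0}): φ is false.
For instance, at w3:
  At w3: Box (p -> Dia p) requires p -> Dia p at every successor {w0}.
    p -> Dia p fails at w0, so Box (p -> Dia p) is false at w3.
      At w0: p is true, Dia p is false, so p -> Dia p is false.
Satisfying worlds: {w0, w1, w2}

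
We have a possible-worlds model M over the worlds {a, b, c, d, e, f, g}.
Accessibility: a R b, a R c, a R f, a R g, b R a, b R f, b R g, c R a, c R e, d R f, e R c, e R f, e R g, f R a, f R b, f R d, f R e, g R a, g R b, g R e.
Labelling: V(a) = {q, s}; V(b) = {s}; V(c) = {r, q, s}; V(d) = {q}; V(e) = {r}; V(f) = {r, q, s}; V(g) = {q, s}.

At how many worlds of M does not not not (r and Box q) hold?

Let φ = not not not (r and Box q). Evaluate φ at each world:
  a (successors {b, c, f, g}): φ is true.
  b (successors {a, f, g}): φ is true.
  c (successors {a, e}): φ is true.
  d (successors {f}): φ is true.
  e (successors {c, f, g}): φ is false.
  f (successors {a, b, d, e}): φ is true.
  g (successors {a, b, e}): φ is true.
For instance, at e:
  At e: not not (r and Box q) is true, so not not not (r and Box q) is false.
    At e: not (r and Box q) is false, so not not (r and Box q) is true.
      At e: r and Box q is true, so not (r and Box q) is false.
Satisfying worlds: {a, b, c, d, f, g}

6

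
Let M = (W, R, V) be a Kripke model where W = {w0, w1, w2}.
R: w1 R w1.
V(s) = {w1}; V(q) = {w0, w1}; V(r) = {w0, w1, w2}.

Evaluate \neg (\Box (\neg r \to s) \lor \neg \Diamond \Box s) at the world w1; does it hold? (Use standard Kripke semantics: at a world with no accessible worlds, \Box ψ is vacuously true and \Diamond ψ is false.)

No

At w1: \Box (\neg r \to s) \lor \neg \Diamond \Box s is true, so \neg (\Box (\neg r \to s) \lor \neg \Diamond \Box s) is false.
  At w1: \Box (\neg r \to s) is true, \neg \Diamond \Box s is false, so \Box (\neg r \to s) \lor \neg \Diamond \Box s is true.
    At w1: \Box (\neg r \to s) requires \neg r \to s at every successor {w1}.
      At w1: \neg r \to s is true.
    So \Box (\neg r \to s) is true at w1.
    At w1: \Diamond \Box s is true, so \neg \Diamond \Box s is false.
      At w1: \Diamond \Box s requires \Box s at some successor in {w1}.
        \Box s holds at w1, so \Diamond \Box s is true at w1.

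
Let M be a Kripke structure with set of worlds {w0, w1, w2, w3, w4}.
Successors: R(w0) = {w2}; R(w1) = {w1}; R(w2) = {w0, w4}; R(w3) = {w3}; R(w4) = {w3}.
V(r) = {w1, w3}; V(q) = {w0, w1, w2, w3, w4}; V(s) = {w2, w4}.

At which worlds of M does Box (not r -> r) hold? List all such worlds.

w1, w3, w4

Recall that Box ψ holds at a world iff ψ holds at every accessible world, and Dia ψ holds iff ψ holds at some accessible world.
Let φ = Box (not r -> r). Evaluate φ at each world:
  w0 (successors {w2}): φ is false.
  w1 (successors {w1}): φ is true.
  w2 (successors {w0, w4}): φ is false.
  w3 (successors {w3}): φ is true.
  w4 (successors {w3}): φ is true.
For instance, at w3:
  At w3: Box (not r -> r) requires not r -> r at every successor {w3}.
    At w3: not r -> r is true.
  So Box (not r -> r) is true at w3.
Satisfying worlds: {w1, w3, w4}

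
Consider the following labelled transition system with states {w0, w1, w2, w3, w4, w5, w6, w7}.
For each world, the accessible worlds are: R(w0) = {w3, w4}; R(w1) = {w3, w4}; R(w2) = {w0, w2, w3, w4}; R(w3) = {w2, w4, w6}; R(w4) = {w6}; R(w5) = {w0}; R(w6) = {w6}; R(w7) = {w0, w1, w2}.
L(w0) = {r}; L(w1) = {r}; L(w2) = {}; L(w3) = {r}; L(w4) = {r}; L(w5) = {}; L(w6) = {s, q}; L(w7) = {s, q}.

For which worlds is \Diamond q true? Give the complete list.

Let φ = \Diamond q. Evaluate φ at each world:
  w0 (successors {w3, w4}): φ is false.
  w1 (successors {w3, w4}): φ is false.
  w2 (successors {w0, w2, w3, w4}): φ is false.
  w3 (successors {w2, w4, w6}): φ is true.
  w4 (successors {w6}): φ is true.
  w5 (successors {w0}): φ is false.
  w6 (successors {w6}): φ is true.
  w7 (successors {w0, w1, w2}): φ is false.
For instance, at w0:
  At w0: \Diamond q requires q at some successor in {w3, w4}.
    At w3: q is false.
    At w4: q is false.
  So \Diamond q is false at w0.
Satisfying worlds: {w3, w4, w6}

w3, w4, w6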